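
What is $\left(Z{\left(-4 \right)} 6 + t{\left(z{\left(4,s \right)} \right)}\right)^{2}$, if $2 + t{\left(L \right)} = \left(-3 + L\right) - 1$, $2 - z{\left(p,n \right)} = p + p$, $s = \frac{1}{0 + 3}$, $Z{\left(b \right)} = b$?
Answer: $1296$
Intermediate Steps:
$s = \frac{1}{3} \approx 0.33333$
$z{\left(p,n \right)} = 2 - 2 p$ ($z{\left(p,n \right)} = 2 - \left(p + p\right) = 2 - 2 p$)
$t{\left(L \right)} = -6 + L$ ($t{\left(L \right)} = -2 + \left(\left(-3 + L\right) - 1\right) = -2 + \left(-4 + L\right) = -6 + L$)
$\left(Z{\left(-4 \right)} 6 + t{\left(z{\left(4,s \right)} \right)}\right)^{2} = \left(\left(-4\right) 6 + \left(-6 + \left(2 - 8\right)\right)\right)^{2} = \left(-24 + \left(-6 + \left(2 - 8\right)\right)\right)^{2} = \left(-24 - 12\right)^{2} = \left(-36\right)^{2} = 1296$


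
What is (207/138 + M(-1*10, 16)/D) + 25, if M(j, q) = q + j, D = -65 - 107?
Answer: 1138/43 ≈ 26.465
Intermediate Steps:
D = -172
M(j, q) = j + q
(207/138 + M(-1*10, 16)/D) + 25 = (207/138 + (-1*10 + 16)/(-172)) + 25 = (207*(1/138) + (-10 + 16)*(-1/172)) + 25 = (3/2 + 6*(-1/172)) + 25 = (3/2 - 3/86) + 25 = 63/43 + 25 = 1138/43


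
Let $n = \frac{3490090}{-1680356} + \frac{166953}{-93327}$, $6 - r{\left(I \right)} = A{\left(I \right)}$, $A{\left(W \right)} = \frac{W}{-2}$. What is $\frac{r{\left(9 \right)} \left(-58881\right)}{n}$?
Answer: $\frac{16159273537335201}{101043350783} \approx 1.5992 \cdot 10^{5}$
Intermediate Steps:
$A{\left(W \right)} = - \frac{W}{2}$ ($A{\left(W \right)} = W \left(- \frac{1}{2}\right) = - \frac{W}{2}$)
$r{\left(I \right)} = 6 + \frac{I}{2}$ ($r{\left(I \right)} = 6 - - \frac{I}{2} = 6 + \frac{I}{2}$)
$n = - \frac{101043350783}{26137097402}$ ($n = 3490090 \left(- \frac{1}{1680356}\right) + 166953 \left(- \frac{1}{93327}\right) = - \frac{1745045}{840178} - \frac{55651}{31109} = - \frac{101043350783}{26137097402} \approx -3.8659$)
$\frac{r{\left(9 \right)} \left(-58881\right)}{n} = \frac{\left(6 + \frac{1}{2} \cdot 9\right) \left(-58881\right)}{- \frac{101043350783}{26137097402}} = \left(6 + \frac{9}{2}\right) \left(-58881\right) \left(- \frac{26137097402}{101043350783}\right) = \frac{21}{2} \left(-58881\right) \left(- \frac{26137097402}{101043350783}\right) = \left(- \frac{1236501}{2}\right) \left(- \frac{26137097402}{101043350783}\right) = \frac{16159273537335201}{101043350783}$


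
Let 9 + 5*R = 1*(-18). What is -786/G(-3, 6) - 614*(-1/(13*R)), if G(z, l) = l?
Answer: -49051/351 ≈ -139.75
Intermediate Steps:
R = -27/5 (R = -9/5 + (1*(-18))/5 = -9/5 + (⅕)*(-18) = -9/5 - 18/5 = -27/5 ≈ -5.4000)
-786/G(-3, 6) - 614*(-1/(13*R)) = -786/6 - 614/((-27/5*(-13))) = -786*⅙ - 614/351/5 = -131 - 614*5/351 = -131 - 3070/351 = -49051/351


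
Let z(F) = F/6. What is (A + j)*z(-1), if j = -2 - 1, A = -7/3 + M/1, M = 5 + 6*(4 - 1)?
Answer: -53/18 ≈ -2.9444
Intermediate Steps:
z(F) = F/6 (z(F) = F*(⅙) = F/6)
M = 23 (M = 5 + 6*3 = 5 + 18 = 23)
A = 62/3 (A = -7/3 + 23/1 = -7*⅓ + 23*1 = -7/3 + 23 = 62/3 ≈ 20.667)
j = -3
(A + j)*z(-1) = (62/3 - 3)*((⅙)*(-1)) = (53/3)*(-⅙) = -53/18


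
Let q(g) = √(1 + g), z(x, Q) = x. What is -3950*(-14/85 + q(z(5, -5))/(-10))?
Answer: 11060/17 + 395*√6 ≈ 1618.1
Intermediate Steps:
-3950*(-14/85 + q(z(5, -5))/(-10)) = -3950*(-14/85 + √(1 + 5)/(-10)) = -3950*(-14*1/85 + √6*(-⅒)) = -3950*(-14/85 - √6/10) = 11060/17 + 395*√6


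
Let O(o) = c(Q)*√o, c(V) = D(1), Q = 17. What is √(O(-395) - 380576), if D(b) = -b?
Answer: √(-380576 - I*√395) ≈ 0.016 - 616.91*I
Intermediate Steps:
c(V) = -1 (c(V) = -1*1 = -1)
O(o) = -√o
√(O(-395) - 380576) = √(-√(-395) - 380576) = √(-I*√395 - 380576) = √(-380576 - I*√395)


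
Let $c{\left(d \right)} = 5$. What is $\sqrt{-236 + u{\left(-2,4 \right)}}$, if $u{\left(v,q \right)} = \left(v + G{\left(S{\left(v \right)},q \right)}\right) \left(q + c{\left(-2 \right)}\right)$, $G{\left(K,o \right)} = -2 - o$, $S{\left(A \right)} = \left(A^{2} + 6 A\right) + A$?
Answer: $2 i \sqrt{77} \approx 17.55 i$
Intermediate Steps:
$S{\left(A \right)} = A^{2} + 7 A$
$u{\left(v,q \right)} = \left(5 + q\right) \left(-2 + v - q\right)$ ($u{\left(v,q \right)} = \left(v - \left(2 + q\right)\right) \left(q + 5\right) = \left(-2 + v - q\right) \left(5 + q\right) = \left(5 + q\right) \left(-2 + v - q\right)$)
$\sqrt{-236 + u{\left(-2,4 \right)}} = \sqrt{-236 - 72} = \sqrt{-308} = 2 i \sqrt{77}$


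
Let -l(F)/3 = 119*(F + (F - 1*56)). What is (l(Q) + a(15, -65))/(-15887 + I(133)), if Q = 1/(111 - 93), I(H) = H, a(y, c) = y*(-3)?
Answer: -29861/23631 ≈ -1.2636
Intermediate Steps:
a(y, c) = -3*y
Q = 1/18 ≈ 0.055556
l(F) = 19992 - 714*F (l(F) = -357*(F + (F - 1*56)) = -357*(F + (F - 56)) = -357*(F + (-56 + F)) = -357*(-56 + 2*F) = -3*(-6664 + 238*F) = 19992 - 714*F)
(l(Q) + a(15, -65))/(-15887 + I(133)) = ((19992 - 714*1/18) - 3*15)/(-15887 + 133) = ((19992 - 119/3) - 45)/(-15754) = (59857/3 - 45)*(-1/15754) = (59722/3)*(-1/15754) = -29861/23631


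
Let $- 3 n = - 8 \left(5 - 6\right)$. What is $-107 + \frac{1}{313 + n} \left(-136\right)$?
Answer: $- \frac{100025}{931} \approx -107.44$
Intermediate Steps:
$n = - \frac{8}{3}$ ($n = - \frac{\left(-8\right) \left(5 - 6\right)}{3} = - \frac{\left(-8\right) \left(-1\right)}{3} = \left(- \frac{1}{3}\right) 8 = - \frac{8}{3} \approx -2.6667$)
$-107 + \frac{1}{313 + n} \left(-136\right) = -107 + \frac{1}{313 - \frac{8}{3}} \left(-136\right) = -107 + \frac{1}{\frac{931}{3}} \left(-136\right) = -107 + \frac{3}{931} \left(-136\right) = -107 - \frac{408}{931} = - \frac{100025}{931}$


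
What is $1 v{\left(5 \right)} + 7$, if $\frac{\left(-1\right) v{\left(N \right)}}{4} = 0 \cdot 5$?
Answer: $7$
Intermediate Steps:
$v{\left(N \right)} = 0$ ($v{\left(N \right)} = - 4 \cdot 0 \cdot 5 = \left(-4\right) 0 = 0$)
$1 v{\left(5 \right)} + 7 = 1 \cdot 0 + 7 = 0 + 7 = 7$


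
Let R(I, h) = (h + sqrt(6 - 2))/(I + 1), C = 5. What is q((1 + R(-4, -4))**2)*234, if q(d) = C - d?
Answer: 520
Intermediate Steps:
R(I, h) = (2 + h)/(1 + I) (R(I, h) = (h + sqrt(4))/(1 + I) = (h + 2)/(1 + I) = (2 + h)/(1 + I))
q(d) = 5 - d
q((1 + R(-4, -4))**2)*234 = (5 - (1 + (2 - 4)/(1 - 4))**2)*234 = (5 - (1 - 2/(-3))**2)*234 = (5 - (1 - 1/3*(-2))**2)*234 = (5 - (1 + 2/3)**2)*234 = (5 - (5/3)**2)*234 = (5 - 1*25/9)*234 = (5 - 25/9)*234 = (20/9)*234 = 520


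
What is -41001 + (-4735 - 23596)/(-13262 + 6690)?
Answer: -269430241/6572 ≈ -40997.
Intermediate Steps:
-41001 + (-4735 - 23596)/(-13262 + 6690) = -41001 - 28331/(-6572) = -41001 - 28331*(-1/6572) = -41001 + 28331/6572 = -269430241/6572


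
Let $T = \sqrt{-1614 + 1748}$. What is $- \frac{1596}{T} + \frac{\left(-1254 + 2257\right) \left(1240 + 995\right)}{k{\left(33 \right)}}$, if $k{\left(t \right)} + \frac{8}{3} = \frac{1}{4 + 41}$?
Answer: $- \frac{5933925}{7} - \frac{798 \sqrt{134}}{67} \approx -8.4784 \cdot 10^{5}$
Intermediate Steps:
$k{\left(t \right)} = - \frac{119}{45}$ ($k{\left(t \right)} = - \frac{8}{3} + \frac{1}{4 + 41} = - \frac{8}{3} + \frac{1}{45} = - \frac{119}{45}$)
$T = \sqrt{134} \approx 11.576$
$- \frac{1596}{T} + \frac{\left(-1254 + 2257\right) \left(1240 + 995\right)}{k{\left(33 \right)}} = - \frac{1596}{\sqrt{134}} + \frac{\left(-1254 + 2257\right) \left(1240 + 995\right)}{- \frac{119}{45}} = - 1596 \frac{\sqrt{134}}{134} + 1003 \cdot 2235 \left(- \frac{45}{119}\right) = - \frac{798 \sqrt{134}}{67} + 2241705 \left(- \frac{45}{119}\right) = - \frac{798 \sqrt{134}}{67} - \frac{5933925}{7} = - \frac{5933925}{7} - \frac{798 \sqrt{134}}{67}$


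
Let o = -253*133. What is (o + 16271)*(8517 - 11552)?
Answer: 52742230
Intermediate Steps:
o = -33649
(o + 16271)*(8517 - 11552) = (-33649 + 16271)*(8517 - 11552) = -17378*(-3035) = 52742230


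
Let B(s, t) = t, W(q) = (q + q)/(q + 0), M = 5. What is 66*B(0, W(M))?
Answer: 132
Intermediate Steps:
W(q) = 2 (W(q) = (2*q)/q = 2)
66*B(0, W(M)) = 66*2 = 132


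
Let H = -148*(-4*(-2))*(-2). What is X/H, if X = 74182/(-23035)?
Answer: -37091/27273440 ≈ -0.0013600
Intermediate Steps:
X = -74182/23035 (X = 74182*(-1/23035) = -74182/23035 ≈ -3.2204)
H = 2368 (H = -1184*(-2) = -148*(-16) = 2368)
X/H = -74182/23035/2368 = -74182/23035*1/2368 = -37091/27273440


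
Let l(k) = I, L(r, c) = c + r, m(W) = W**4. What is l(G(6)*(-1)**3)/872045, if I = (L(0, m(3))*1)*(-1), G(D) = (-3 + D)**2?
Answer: -81/872045 ≈ -9.2885e-5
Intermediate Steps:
I = -81 (I = ((3**4 + 0)*1)*(-1) = ((81 + 0)*1)*(-1) = (81*1)*(-1) = 81*(-1) = -81)
l(k) = -81
l(G(6)*(-1)**3)/872045 = -81/872045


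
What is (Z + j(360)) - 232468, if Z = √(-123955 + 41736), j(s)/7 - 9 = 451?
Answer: -229248 + I*√82219 ≈ -2.2925e+5 + 286.74*I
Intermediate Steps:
j(s) = 3220 (j(s) = 63 + 7*451 = 63 + 3157 = 3220)
Z = I*√82219 (Z = √(-82219) = I*√82219 ≈ 286.74*I)
(Z + j(360)) - 232468 = (I*√82219 + 3220) - 232468 = (3220 + I*√82219) - 232468 = -229248 + I*√82219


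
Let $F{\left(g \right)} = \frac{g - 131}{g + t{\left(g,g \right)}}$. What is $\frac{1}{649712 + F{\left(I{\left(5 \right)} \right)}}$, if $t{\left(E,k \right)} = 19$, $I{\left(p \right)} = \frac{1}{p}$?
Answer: $\frac{16}{10395283} \approx 1.5392 \cdot 10^{-6}$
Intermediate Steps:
$F{\left(g \right)} = \frac{-131 + g}{19 + g}$ ($F{\left(g \right)} = \frac{g - 131}{g + 19} = \frac{-131 + g}{19 + g}$)
$\frac{1}{649712 + F{\left(I{\left(5 \right)} \right)}} = \frac{1}{649712 + \frac{-131 + \frac{1}{5}}{19 + \frac{1}{5}}} = \frac{1}{649712 + \frac{1}{\frac{96}{5}} \left(- \frac{654}{5}\right)} = \frac{1}{649712 + \frac{5}{96} \left(- \frac{654}{5}\right)} = \frac{1}{649712 - \frac{109}{16}} = \frac{1}{\frac{10395283}{16}} = \frac{16}{10395283}$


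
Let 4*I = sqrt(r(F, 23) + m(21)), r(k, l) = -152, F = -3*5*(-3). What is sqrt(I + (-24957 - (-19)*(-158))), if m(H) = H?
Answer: sqrt(-111836 + I*sqrt(131))/2 ≈ 0.0085563 + 167.21*I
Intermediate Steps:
F = 45 (F = -15*(-3) = 45)
I = I*sqrt(131)/4 (I = sqrt(-152 + 21)/4 = sqrt(-131)/4 = (I*sqrt(131))/4 = I*sqrt(131)/4 ≈ 2.8614*I)
sqrt(I + (-24957 - (-19)*(-158))) = sqrt(I*sqrt(131)/4 + (-24957 - (-19)*(-158))) = sqrt(I*sqrt(131)/4 + (-24957 - 1*3002)) = sqrt(I*sqrt(131)/4 + (-24957 - 3002)) = sqrt(I*sqrt(131)/4 - 27959) = sqrt(-27959 + I*sqrt(131)/4)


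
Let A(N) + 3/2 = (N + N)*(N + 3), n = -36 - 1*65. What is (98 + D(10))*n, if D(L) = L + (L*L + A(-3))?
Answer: -41713/2 ≈ -20857.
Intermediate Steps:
n = -101 (n = -36 - 65 = -101)
A(N) = -3/2 + 2*N*(3 + N) (A(N) = -3/2 + (N + N)*(N + 3) = -3/2 + (2*N)*(3 + N) = -3/2 + 2*N*(3 + N))
D(L) = -3/2 + L + L**2 (D(L) = L + (L*L + (-3/2 + 2*(-3)**2 + 6*(-3))) = L + (L**2 + (-3/2 + 2*9 - 18)) = L + (L**2 + (-3/2 + 18 - 18)) = L + (L**2 - 3/2) = L + (-3/2 + L**2) = -3/2 + L + L**2)
(98 + D(10))*n = (98 + (-3/2 + 10 + 10**2))*(-101) = (98 + (-3/2 + 10 + 100))*(-101) = (98 + 217/2)*(-101) = (413/2)*(-101) = -41713/2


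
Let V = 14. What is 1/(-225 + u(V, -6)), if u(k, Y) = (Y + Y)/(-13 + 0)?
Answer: -13/2913 ≈ -0.0044628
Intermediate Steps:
u(k, Y) = -2*Y/13 (u(k, Y) = (2*Y)/(-13) = (2*Y)*(-1/13) = -2*Y/13)
1/(-225 + u(V, -6)) = 1/(-225 - 2/13*(-6)) = 1/(-225 + 12/13) = 1/(-2913/13) = -13/2913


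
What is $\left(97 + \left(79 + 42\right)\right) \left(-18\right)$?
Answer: $-3924$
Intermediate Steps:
$\left(97 + \left(79 + 42\right)\right) \left(-18\right) = \left(97 + 121\right) \left(-18\right) = 218 \left(-18\right) = -3924$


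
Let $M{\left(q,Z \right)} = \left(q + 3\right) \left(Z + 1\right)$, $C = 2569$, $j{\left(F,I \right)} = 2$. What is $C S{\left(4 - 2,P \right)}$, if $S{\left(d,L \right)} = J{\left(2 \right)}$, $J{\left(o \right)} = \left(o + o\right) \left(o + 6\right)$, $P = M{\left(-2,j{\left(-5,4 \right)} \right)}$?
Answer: $82208$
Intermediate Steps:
$M{\left(q,Z \right)} = \left(1 + Z\right) \left(3 + q\right)$ ($M{\left(q,Z \right)} = \left(3 + q\right) \left(1 + Z\right) = \left(1 + Z\right) \left(3 + q\right)$)
$P = 3$ ($P = 3 - 2 + 3 \cdot 2 + 2 \left(-2\right) = 3 - 2 + 6 - 4 = 3$)
$J{\left(o \right)} = 2 o \left(6 + o\right)$
$S{\left(d,L \right)} = 32$ ($S{\left(d,L \right)} = 2 \cdot 2 \left(6 + 2\right) = 2 \cdot 2 \cdot 8 = 32$)
$C S{\left(4 - 2,P \right)} = 2569 \cdot 32 = 82208$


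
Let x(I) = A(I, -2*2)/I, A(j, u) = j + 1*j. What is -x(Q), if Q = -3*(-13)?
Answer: -2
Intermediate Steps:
Q = 39
A(j, u) = 2*j (A(j, u) = j + j = 2*j)
x(I) = 2 (x(I) = (2*I)/I = 2)
-x(Q) = -1*2 = -2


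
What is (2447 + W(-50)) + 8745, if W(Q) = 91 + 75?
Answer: 11358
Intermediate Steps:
W(Q) = 166
(2447 + W(-50)) + 8745 = (2447 + 166) + 8745 = 2613 + 8745 = 11358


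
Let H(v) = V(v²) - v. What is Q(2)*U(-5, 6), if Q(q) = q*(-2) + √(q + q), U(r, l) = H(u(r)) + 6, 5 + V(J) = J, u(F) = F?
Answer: -62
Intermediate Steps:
V(J) = -5 + J
H(v) = -5 + v² - v (H(v) = (-5 + v²) - v = -5 + v² - v)
U(r, l) = 1 + r² - r (U(r, l) = (-5 + r² - r) + 6 = 1 + r² - r)
Q(q) = -2*q + √2*√q (Q(q) = -2*q + √(2*q) = -2*q + √2*√q)
Q(2)*U(-5, 6) = (-2*2 + √2*√2)*(1 + (-5)² - 1*(-5)) = (-4 + 2)*(1 + 25 + 5) = -2*31 = -62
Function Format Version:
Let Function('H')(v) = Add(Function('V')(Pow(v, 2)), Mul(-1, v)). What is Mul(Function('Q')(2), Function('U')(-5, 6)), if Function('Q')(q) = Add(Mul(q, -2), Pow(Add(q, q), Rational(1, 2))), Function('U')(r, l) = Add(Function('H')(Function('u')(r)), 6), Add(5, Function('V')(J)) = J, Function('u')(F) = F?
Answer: -62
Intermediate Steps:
Function('V')(J) = Add(-5, J)
Function('H')(v) = Add(-5, Pow(v, 2), Mul(-1, v)) (Function('H')(v) = Add(Add(-5, Pow(v, 2)), Mul(-1, v)) = Add(-5, Pow(v, 2), Mul(-1, v)))
Function('U')(r, l) = Add(1, Pow(r, 2), Mul(-1, r)) (Function('U')(r, l) = Add(Add(-5, Pow(r, 2), Mul(-1, r)), 6) = Add(1, Pow(r, 2), Mul(-1, r)))
Function('Q')(q) = Add(Mul(-2, q), Mul(Pow(2, Rational(1, 2)), Pow(q, Rational(1, 2)))) (Function('Q')(q) = Add(Mul(-2, q), Pow(Mul(2, q), Rational(1, 2))) = Add(Mul(-2, q), Mul(Pow(2, Rational(1, 2)), Pow(q, Rational(1, 2)))))
Mul(Function('Q')(2), Function('U')(-5, 6)) = Mul(Add(Mul(-2, 2), Mul(Pow(2, Rational(1, 2)), Pow(2, Rational(1, 2)))), Add(1, Pow(-5, 2), Mul(-1, -5))) = Mul(Add(-4, 2), Add(1, 25, 5)) = Mul(-2, 31) = -62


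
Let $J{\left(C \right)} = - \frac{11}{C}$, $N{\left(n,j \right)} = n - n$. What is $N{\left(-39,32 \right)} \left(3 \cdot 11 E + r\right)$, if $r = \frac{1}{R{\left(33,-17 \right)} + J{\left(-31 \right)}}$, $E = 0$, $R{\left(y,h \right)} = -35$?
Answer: $0$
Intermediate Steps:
$N{\left(n,j \right)} = 0$
$r = - \frac{31}{1074}$ ($r = \frac{1}{-35 - \frac{11}{-31}} = \frac{1}{-35 - - \frac{11}{31}} = \frac{1}{-35 + \frac{11}{31}} = \frac{1}{- \frac{1074}{31}} = - \frac{31}{1074} \approx -0.028864$)
$N{\left(-39,32 \right)} \left(3 \cdot 11 E + r\right) = 0 \left(3 \cdot 11 \cdot 0 - \frac{31}{1074}\right) = 0 \left(33 \cdot 0 - \frac{31}{1074}\right) = 0 \left(0 - \frac{31}{1074}\right) = 0 \left(- \frac{31}{1074}\right) = 0$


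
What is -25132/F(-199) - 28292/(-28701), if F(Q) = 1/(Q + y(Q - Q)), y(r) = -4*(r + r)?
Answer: 143541421160/28701 ≈ 5.0013e+6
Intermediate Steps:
y(r) = -8*r
F(Q) = 1/Q (F(Q) = 1/(Q - 8*(Q - Q)) = 1/(Q - 8*0) = 1/(Q + 0) = 1/Q)
-25132/F(-199) - 28292/(-28701) = -25132/(1/(-199)) - 28292/(-28701) = -25132/(-1/199) - 28292*(-1/28701) = -25132*(-199) + 28292/28701 = 5001268 + 28292/28701 = 143541421160/28701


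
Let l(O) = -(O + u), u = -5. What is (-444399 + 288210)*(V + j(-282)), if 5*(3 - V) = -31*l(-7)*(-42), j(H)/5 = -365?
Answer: 3863178726/5 ≈ 7.7264e+8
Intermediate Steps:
j(H) = -1825 (j(H) = 5*(-365) = -1825)
l(O) = 5 - O (l(O) = -(O - 5) = -(-5 + O) = 5 - O)
V = -15609/5 (V = 3 - (-31*(5 - 1*(-7)))*(-42)/5 = 3 - (-31*(5 + 7))*(-42)/5 = 3 - (-31*12)*(-42)/5 = 3 - (-372)*(-42)/5 = 3 - ⅕*15624 = 3 - 15624/5 = -15609/5 ≈ -3121.8)
(-444399 + 288210)*(V + j(-282)) = (-444399 + 288210)*(-15609/5 - 1825) = -156189*(-24734/5) = 3863178726/5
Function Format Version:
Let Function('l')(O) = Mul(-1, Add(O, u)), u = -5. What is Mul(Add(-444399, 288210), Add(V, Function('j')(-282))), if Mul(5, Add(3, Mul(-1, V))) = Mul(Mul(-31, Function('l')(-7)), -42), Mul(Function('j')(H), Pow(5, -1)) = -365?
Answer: Rational(3863178726, 5) ≈ 7.7264e+8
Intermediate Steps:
Function('j')(H) = -1825 (Function('j')(H) = Mul(5, -365) = -1825)
Function('l')(O) = Add(5, Mul(-1, O)) (Function('l')(O) = Mul(-1, Add(O, -5)) = Mul(-1, Add(-5, O)) = Add(5, Mul(-1, O)))
V = Rational(-15609, 5) (V = Add(3, Mul(Rational(-1, 5), Mul(Mul(-31, Add(5, Mul(-1, -7))), -42))) = Add(3, Mul(Rational(-1, 5), Mul(Mul(-31, Add(5, 7)), -42))) = Add(3, Mul(Rational(-1, 5), Mul(Mul(-31, 12), -42))) = Add(3, Mul(Rational(-1, 5), Mul(-372, -42))) = Add(3, Mul(Rational(-1, 5), 15624)) = Add(3, Rational(-15624, 5)) = Rational(-15609, 5) ≈ -3121.8)
Mul(Add(-444399, 288210), Add(V, Function('j')(-282))) = Mul(Add(-444399, 288210), Add(Rational(-15609, 5), -1825)) = Mul(-156189, Rational(-24734, 5)) = Rational(3863178726, 5)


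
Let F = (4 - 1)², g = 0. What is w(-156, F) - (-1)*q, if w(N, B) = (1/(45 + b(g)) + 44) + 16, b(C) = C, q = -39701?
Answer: -1783844/45 ≈ -39641.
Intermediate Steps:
F = 9 (F = 3² = 9)
w(N, B) = 2701/45 (w(N, B) = (1/(45 + 0) + 44) + 16 = (1/45 + 44) + 16 = 1981/45 + 16 = 2701/45)
w(-156, F) - (-1)*q = 2701/45 - (-1)*(-39701) = 2701/45 - 1*39701 = 2701/45 - 39701 = -1783844/45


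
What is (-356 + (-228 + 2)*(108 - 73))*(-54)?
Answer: 446364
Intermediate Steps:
(-356 + (-228 + 2)*(108 - 73))*(-54) = (-356 - 226*35)*(-54) = (-356 - 7910)*(-54) = -8266*(-54) = 446364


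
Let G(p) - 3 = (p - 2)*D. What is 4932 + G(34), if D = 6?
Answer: 5127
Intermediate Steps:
G(p) = -9 + 6*p (G(p) = 3 + (p - 2)*6 = 3 + (-2 + p)*6 = 3 + (-12 + 6*p) = -9 + 6*p)
4932 + G(34) = 4932 + (-9 + 6*34) = 4932 + (-9 + 204) = 4932 + 195 = 5127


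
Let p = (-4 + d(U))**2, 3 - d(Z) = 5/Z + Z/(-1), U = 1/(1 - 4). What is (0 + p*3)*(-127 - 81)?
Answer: -349648/3 ≈ -1.1655e+5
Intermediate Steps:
U = -1/3 (U = 1/(-3) = -1/3 ≈ -0.33333)
d(Z) = 3 + Z - 5/Z (d(Z) = 3 - (5/Z + Z/(-1)) = 3 - (5/Z + Z*(-1)) = 3 - (5/Z - Z) = 3 - (-Z + 5/Z) = 3 + (Z - 5/Z) = 3 + Z - 5/Z)
p = 1681/9 (p = (-4 + (3 - 1/3 - 5/(-1/3)))**2 = (-4 + (3 - 1/3 - 5*(-3)))**2 = (-4 + (3 - 1/3 + 15))**2 = (-4 + 53/3)**2 = (41/3)**2 = 1681/9 ≈ 186.78)
(0 + p*3)*(-127 - 81) = (0 + (1681/9)*3)*(-127 - 81) = (0 + 1681/3)*(-208) = (1681/3)*(-208) = -349648/3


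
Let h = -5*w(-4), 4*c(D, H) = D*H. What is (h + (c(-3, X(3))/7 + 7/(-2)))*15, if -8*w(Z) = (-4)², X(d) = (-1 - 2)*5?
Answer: 3405/28 ≈ 121.61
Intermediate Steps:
X(d) = -15 (X(d) = -3*5 = -15)
c(D, H) = D*H/4 (c(D, H) = (D*H)/4 = D*H/4)
w(Z) = -2 (w(Z) = -⅛*(-4)² = -⅛*16 = -2)
h = 10 (h = -5*(-2) = 10)
(h + (c(-3, X(3))/7 + 7/(-2)))*15 = (10 + (((¼)*(-3)*(-15))/7 + 7/(-2)))*15 = (10 + ((45/4)*(⅐) + 7*(-½)))*15 = (10 + (45/28 - 7/2))*15 = (10 - 53/28)*15 = (227/28)*15 = 3405/28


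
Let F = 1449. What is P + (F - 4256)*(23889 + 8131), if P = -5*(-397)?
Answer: -89878155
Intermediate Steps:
P = 1985
P + (F - 4256)*(23889 + 8131) = 1985 + (1449 - 4256)*(23889 + 8131) = 1985 - 2807*32020 = 1985 - 89880140 = -89878155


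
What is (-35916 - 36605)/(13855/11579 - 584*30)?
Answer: 839720659/202850225 ≈ 4.1396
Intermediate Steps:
(-35916 - 36605)/(13855/11579 - 584*30) = -72521/(13855*(1/11579) - 17520) = -72521/(13855/11579 - 17520) = -72521/(-202850225/11579) = -72521*(-11579/202850225) = 839720659/202850225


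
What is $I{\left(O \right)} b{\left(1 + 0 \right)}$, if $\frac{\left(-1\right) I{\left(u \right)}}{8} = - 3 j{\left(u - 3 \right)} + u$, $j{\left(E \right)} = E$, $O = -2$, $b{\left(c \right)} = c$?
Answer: $-104$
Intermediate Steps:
$I{\left(u \right)} = -72 + 16 u$ ($I{\left(u \right)} = - 8 \left(- 3 \left(u - 3\right) + u\right) = - 8 \left(- 3 \left(-3 + u\right) + u\right) = - 8 \left(\left(9 - 3 u\right) + u\right) = - 8 \left(9 - 2 u\right) = -72 + 16 u$)
$I{\left(O \right)} b{\left(1 + 0 \right)} = \left(-72 + 16 \left(-2\right)\right) \left(1 + 0\right) = \left(-72 - 32\right) 1 = \left(-104\right) 1 = -104$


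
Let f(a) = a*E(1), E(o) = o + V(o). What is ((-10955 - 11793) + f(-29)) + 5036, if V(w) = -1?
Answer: -17712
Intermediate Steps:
E(o) = -1 + o (E(o) = o - 1 = -1 + o)
f(a) = 0 (f(a) = a*(-1 + 1) = a*0 = 0)
((-10955 - 11793) + f(-29)) + 5036 = ((-10955 - 11793) + 0) + 5036 = (-22748 + 0) + 5036 = -22748 + 5036 = -17712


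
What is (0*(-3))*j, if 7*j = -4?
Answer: 0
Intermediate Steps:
j = -4/7 (j = (1/7)*(-4) = -4/7 ≈ -0.57143)
(0*(-3))*j = (0*(-3))*(-4/7) = 0*(-4/7) = 0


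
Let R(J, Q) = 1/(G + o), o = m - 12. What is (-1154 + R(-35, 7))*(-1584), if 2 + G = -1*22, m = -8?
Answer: 1827972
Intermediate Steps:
o = -20 (o = -8 - 12 = -20)
G = -24 (G = -2 - 1*22 = -2 - 22 = -24)
R(J, Q) = -1/44 (R(J, Q) = 1/(-24 - 20) = 1/(-44) = -1/44)
(-1154 + R(-35, 7))*(-1584) = (-1154 - 1/44)*(-1584) = -50777/44*(-1584) = 1827972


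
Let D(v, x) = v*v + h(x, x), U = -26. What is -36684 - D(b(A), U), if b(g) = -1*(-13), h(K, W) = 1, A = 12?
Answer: -36854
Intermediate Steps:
b(g) = 13
D(v, x) = 1 + v² (D(v, x) = v*v + 1 = v² + 1 = 1 + v²)
-36684 - D(b(A), U) = -36684 - (1 + 13²) = -36684 - (1 + 169) = -36684 - 1*170 = -36684 - 170 = -36854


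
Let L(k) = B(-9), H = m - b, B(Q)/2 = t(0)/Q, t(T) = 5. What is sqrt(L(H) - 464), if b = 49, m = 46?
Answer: I*sqrt(4186)/3 ≈ 21.566*I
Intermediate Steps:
B(Q) = 10/Q (B(Q) = 2*(5/Q) = 10/Q)
H = -3 (H = 46 - 1*49 = 46 - 49 = -3)
L(k) = -10/9 (L(k) = 10/(-9) = 10*(-1/9) = -10/9)
sqrt(L(H) - 464) = sqrt(-10/9 - 464) = sqrt(-4186/9) = I*sqrt(4186)/3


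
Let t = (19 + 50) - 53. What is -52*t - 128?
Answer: -960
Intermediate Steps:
t = 16 (t = 69 - 53 = 16)
-52*t - 128 = -52*16 - 128 = -832 - 128 = -960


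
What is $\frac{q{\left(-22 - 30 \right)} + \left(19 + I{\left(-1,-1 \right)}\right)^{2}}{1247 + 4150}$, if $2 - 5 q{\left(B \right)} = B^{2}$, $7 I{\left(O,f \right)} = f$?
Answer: $- \frac{45278}{1322265} \approx -0.034243$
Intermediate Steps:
$I{\left(O,f \right)} = \frac{f}{7}$
$q{\left(B \right)} = \frac{2}{5} - \frac{B^{2}}{5}$
$\frac{q{\left(-22 - 30 \right)} + \left(19 + I{\left(-1,-1 \right)}\right)^{2}}{1247 + 4150} = \frac{\left(\frac{2}{5} - \frac{\left(-22 - 30\right)^{2}}{5}\right) + \left(19 + \frac{1}{7} \left(-1\right)\right)^{2}}{1247 + 4150} = \frac{\left(\frac{2}{5} - \frac{\left(-22 - 30\right)^{2}}{5}\right) + \left(19 - \frac{1}{7}\right)^{2}}{5397} = \left(\left(\frac{2}{5} - \frac{\left(-52\right)^{2}}{5}\right) + \left(\frac{132}{7}\right)^{2}\right) \frac{1}{5397} = \left(\left(\frac{2}{5} - \frac{2704}{5}\right) + \frac{17424}{49}\right) \frac{1}{5397} = \left(- \frac{2702}{5} + \frac{17424}{49}\right) \frac{1}{5397} = \left(- \frac{45278}{245}\right) \frac{1}{5397} = - \frac{45278}{1322265}$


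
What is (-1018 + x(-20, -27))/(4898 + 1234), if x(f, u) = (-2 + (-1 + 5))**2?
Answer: -169/1022 ≈ -0.16536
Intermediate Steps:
x(f, u) = 4 (x(f, u) = (-2 + 4)**2 = 2**2 = 4)
(-1018 + x(-20, -27))/(4898 + 1234) = (-1018 + 4)/(4898 + 1234) = -1014/6132 = -1014*1/6132 = -169/1022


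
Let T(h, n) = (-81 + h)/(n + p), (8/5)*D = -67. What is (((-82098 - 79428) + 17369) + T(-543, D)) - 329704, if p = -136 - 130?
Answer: -389038217/821 ≈ -4.7386e+5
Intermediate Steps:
D = -335/8 (D = (5/8)*(-67) = -335/8 ≈ -41.875)
p = -266
T(h, n) = (-81 + h)/(-266 + n) (T(h, n) = (-81 + h)/(n - 266) = (-81 + h)/(-266 + n))
(((-82098 - 79428) + 17369) + T(-543, D)) - 329704 = (((-82098 - 79428) + 17369) + (-81 - 543)/(-266 - 335/8)) - 329704 = ((-161526 + 17369) - 624/(-2463/8)) - 329704 = (-144157 - 8/2463*(-624)) - 329704 = (-144157 + 1664/821) - 329704 = -118351233/821 - 329704 = -389038217/821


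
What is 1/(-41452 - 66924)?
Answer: -1/108376 ≈ -9.2271e-6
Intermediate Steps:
1/(-41452 - 66924) = 1/(-108376) = -1/108376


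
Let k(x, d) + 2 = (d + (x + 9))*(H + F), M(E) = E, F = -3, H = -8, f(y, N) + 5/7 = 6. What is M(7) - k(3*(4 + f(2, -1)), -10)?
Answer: 2131/7 ≈ 304.43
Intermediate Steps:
f(y, N) = 37/7 (f(y, N) = -5/7 + 6 = 37/7)
k(x, d) = -101 - 11*d - 11*x (k(x, d) = -2 + (d + (x + 9))*(-8 - 3) = -2 + (d + (9 + x))*(-11) = -2 + (9 + d + x)*(-11) = -2 + (-99 - 11*d - 11*x) = -101 - 11*d - 11*x)
M(7) - k(3*(4 + f(2, -1)), -10) = 7 - (-101 - 11*(-10) - 33*(4 + 37/7)) = 7 - (-101 + 110 - 33*65/7) = 7 - (-101 + 110 - 11*195/7) = 7 - (-101 + 110 - 2145/7) = 7 - 1*(-2082/7) = 7 + 2082/7 = 2131/7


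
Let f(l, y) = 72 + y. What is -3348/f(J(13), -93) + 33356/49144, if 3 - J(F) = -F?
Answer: 13769549/86002 ≈ 160.11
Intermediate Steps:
J(F) = 3 + F (J(F) = 3 - (-1)*F = 3 + F)
-3348/f(J(13), -93) + 33356/49144 = -3348/(72 - 93) + 33356/49144 = -3348/(-21) + 33356*(1/49144) = -3348*(-1/21) + 8339/12286 = 1116/7 + 8339/12286 = 13769549/86002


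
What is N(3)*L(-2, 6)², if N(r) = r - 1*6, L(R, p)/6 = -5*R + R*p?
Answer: -432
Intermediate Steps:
L(R, p) = -30*R + 6*R*p (L(R, p) = 6*(-5*R + R*p) = -30*R + 6*R*p)
N(r) = -6 + r (N(r) = r - 6 = -6 + r)
N(3)*L(-2, 6)² = (-6 + 3)*(6*(-2)*(-5 + 6))² = -3*(6*(-2)*1)² = -3*(-12)² = -3*144 = -432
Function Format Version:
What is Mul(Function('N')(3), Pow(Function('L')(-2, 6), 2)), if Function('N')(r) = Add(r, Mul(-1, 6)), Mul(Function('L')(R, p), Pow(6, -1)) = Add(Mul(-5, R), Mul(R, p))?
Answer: -432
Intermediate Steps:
Function('L')(R, p) = Add(Mul(-30, R), Mul(6, R, p)) (Function('L')(R, p) = Mul(6, Add(Mul(-5, R), Mul(R, p))) = Add(Mul(-30, R), Mul(6, R, p)))
Function('N')(r) = Add(-6, r) (Function('N')(r) = Add(r, -6) = Add(-6, r))
Mul(Function('N')(3), Pow(Function('L')(-2, 6), 2)) = Mul(Add(-6, 3), Pow(Mul(6, -2, Add(-5, 6)), 2)) = Mul(-3, Pow(Mul(6, -2, 1), 2)) = Mul(-3, Pow(-12, 2)) = Mul(-3, 144) = -432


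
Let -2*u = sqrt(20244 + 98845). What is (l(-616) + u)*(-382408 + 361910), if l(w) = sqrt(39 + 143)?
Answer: -20498*sqrt(182) + 10249*sqrt(119089) ≈ 3.2603e+6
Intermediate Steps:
l(w) = sqrt(182)
u = -sqrt(119089)/2 (u = -sqrt(20244 + 98845)/2 = -sqrt(119089)/2 ≈ -172.55)
(l(-616) + u)*(-382408 + 361910) = (sqrt(182) - sqrt(119089)/2)*(-382408 + 361910) = (sqrt(182) - sqrt(119089)/2)*(-20498) = -20498*sqrt(182) + 10249*sqrt(119089)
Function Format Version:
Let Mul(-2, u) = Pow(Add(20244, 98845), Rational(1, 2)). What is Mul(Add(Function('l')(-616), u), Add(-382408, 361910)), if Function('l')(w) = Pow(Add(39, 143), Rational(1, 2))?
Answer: Add(Mul(-20498, Pow(182, Rational(1, 2))), Mul(10249, Pow(119089, Rational(1, 2)))) ≈ 3.2603e+6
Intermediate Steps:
Function('l')(w) = Pow(182, Rational(1, 2))
u = Mul(Rational(-1, 2), Pow(119089, Rational(1, 2))) (u = Mul(Rational(-1, 2), Pow(Add(20244, 98845), Rational(1, 2))) = Mul(Rational(-1, 2), Pow(119089, Rational(1, 2))) ≈ -172.55)
Mul(Add(Function('l')(-616), u), Add(-382408, 361910)) = Mul(Add(Pow(182, Rational(1, 2)), Mul(Rational(-1, 2), Pow(119089, Rational(1, 2)))), Add(-382408, 361910)) = Mul(Add(Pow(182, Rational(1, 2)), Mul(Rational(-1, 2), Pow(119089, Rational(1, 2)))), -20498) = Add(Mul(-20498, Pow(182, Rational(1, 2))), Mul(10249, Pow(119089, Rational(1, 2))))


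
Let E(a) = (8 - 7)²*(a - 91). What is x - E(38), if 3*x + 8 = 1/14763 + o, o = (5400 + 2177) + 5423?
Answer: 194148214/44289 ≈ 4383.7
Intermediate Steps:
o = 13000 (o = 7577 + 5423 = 13000)
x = 191800897/44289 (x = -8/3 + (1/14763 + 13000)/3 = -8/3 + (⅓)*(191919001/14763) = -8/3 + 191919001/44289 = 191800897/44289 ≈ 4330.7)
E(a) = -91 + a (E(a) = 1²*(-91 + a) = 1*(-91 + a) = -91 + a)
x - E(38) = 191800897/44289 - (-91 + 38) = 191800897/44289 - 1*(-53) = 191800897/44289 + 53 = 194148214/44289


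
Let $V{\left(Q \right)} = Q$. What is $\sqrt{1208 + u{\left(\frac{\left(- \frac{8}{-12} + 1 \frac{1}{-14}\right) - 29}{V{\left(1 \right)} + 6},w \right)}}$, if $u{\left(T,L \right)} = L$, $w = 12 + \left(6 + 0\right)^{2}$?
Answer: $2 \sqrt{314} \approx 35.44$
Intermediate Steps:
$w = 48$ ($w = 12 + 6^{2} = 12 + 36 = 48$)
$\sqrt{1208 + u{\left(\frac{\left(- \frac{8}{-12} + 1 \frac{1}{-14}\right) - 29}{V{\left(1 \right)} + 6},w \right)}} = \sqrt{1208 + 48} = \sqrt{1256} = 2 \sqrt{314}$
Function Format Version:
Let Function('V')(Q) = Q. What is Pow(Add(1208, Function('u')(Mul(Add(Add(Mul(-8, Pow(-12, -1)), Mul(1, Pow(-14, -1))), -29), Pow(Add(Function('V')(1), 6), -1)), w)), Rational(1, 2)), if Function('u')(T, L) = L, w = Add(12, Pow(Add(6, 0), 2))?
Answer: Mul(2, Pow(314, Rational(1, 2))) ≈ 35.440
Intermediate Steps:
w = 48 (w = Add(12, Pow(6, 2)) = Add(12, 36) = 48)
Pow(Add(1208, Function('u')(Mul(Add(Add(Mul(-8, Pow(-12, -1)), Mul(1, Pow(-14, -1))), -29), Pow(Add(Function('V')(1), 6), -1)), w)), Rational(1, 2)) = Pow(Add(1208, 48), Rational(1, 2)) = Pow(1256, Rational(1, 2)) = Mul(2, Pow(314, Rational(1, 2)))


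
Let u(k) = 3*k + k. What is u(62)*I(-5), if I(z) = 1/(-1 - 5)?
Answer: -124/3 ≈ -41.333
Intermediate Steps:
I(z) = -⅙ (I(z) = 1/(-6) = -⅙)
u(k) = 4*k
u(62)*I(-5) = (4*62)*(-⅙) = 248*(-⅙) = -124/3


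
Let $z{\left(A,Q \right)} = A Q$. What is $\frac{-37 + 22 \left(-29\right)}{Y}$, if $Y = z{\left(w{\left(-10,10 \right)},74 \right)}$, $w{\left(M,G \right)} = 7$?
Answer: $- \frac{675}{518} \approx -1.3031$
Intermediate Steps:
$Y = 518$ ($Y = 7 \cdot 74 = 518$)
$\frac{-37 + 22 \left(-29\right)}{Y} = \frac{-37 + 22 \left(-29\right)}{518} = \left(-37 - 638\right) \frac{1}{518} = \left(-675\right) \frac{1}{518} = - \frac{675}{518}$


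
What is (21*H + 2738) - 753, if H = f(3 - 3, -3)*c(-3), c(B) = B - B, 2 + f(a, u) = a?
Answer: 1985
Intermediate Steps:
f(a, u) = -2 + a
c(B) = 0
H = 0 (H = (-2 + (3 - 3))*0 = (-2 + 0)*0 = -2*0 = 0)
(21*H + 2738) - 753 = (21*0 + 2738) - 753 = (0 + 2738) - 753 = 2738 - 753 = 1985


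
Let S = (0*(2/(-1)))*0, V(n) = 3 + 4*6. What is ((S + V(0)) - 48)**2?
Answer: 441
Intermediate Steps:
V(n) = 27 (V(n) = 3 + 24 = 27)
S = 0 (S = (0*(2*(-1)))*0 = (0*(-2))*0 = 0*0 = 0)
((S + V(0)) - 48)**2 = ((0 + 27) - 48)**2 = (27 - 48)**2 = (-21)**2 = 441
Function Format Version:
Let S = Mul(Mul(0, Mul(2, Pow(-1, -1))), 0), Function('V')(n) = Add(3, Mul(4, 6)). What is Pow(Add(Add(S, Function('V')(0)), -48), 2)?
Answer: 441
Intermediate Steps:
Function('V')(n) = 27 (Function('V')(n) = Add(3, 24) = 27)
S = 0 (S = Mul(Mul(0, Mul(2, -1)), 0) = Mul(Mul(0, -2), 0) = Mul(0, 0) = 0)
Pow(Add(Add(S, Function('V')(0)), -48), 2) = Pow(Add(Add(0, 27), -48), 2) = Pow(Add(27, -48), 2) = Pow(-21, 2) = 441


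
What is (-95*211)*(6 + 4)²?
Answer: -2004500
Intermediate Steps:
(-95*211)*(6 + 4)² = -20045*10² = -20045*100 = -2004500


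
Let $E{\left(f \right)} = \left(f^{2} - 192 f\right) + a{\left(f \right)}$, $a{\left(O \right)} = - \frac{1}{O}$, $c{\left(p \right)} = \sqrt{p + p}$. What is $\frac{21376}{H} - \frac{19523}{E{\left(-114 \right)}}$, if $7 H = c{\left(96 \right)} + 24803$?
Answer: $\frac{1912846374504374}{349495420392487} - \frac{1197056 \sqrt{3}}{615188617} \approx 5.4698$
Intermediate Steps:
$c{\left(p \right)} = \sqrt{2} \sqrt{p}$ ($c{\left(p \right)} = \sqrt{2 p} = \sqrt{2} \sqrt{p}$)
$H = \frac{24803}{7} + \frac{8 \sqrt{3}}{7}$ ($H = \frac{\sqrt{2} \sqrt{96} + 24803}{7} = \frac{\sqrt{2} \cdot 4 \sqrt{6} + 24803}{7} = \frac{8 \sqrt{3} + 24803}{7} = \frac{24803 + 8 \sqrt{3}}{7} = \frac{24803}{7} + \frac{8 \sqrt{3}}{7} \approx 3545.3$)
$E{\left(f \right)} = f^{2} - \frac{1}{f} - 192 f$ ($E{\left(f \right)} = \left(f^{2} - 192 f\right) - \frac{1}{f} = f^{2} - \frac{1}{f} - 192 f$)
$\frac{21376}{H} - \frac{19523}{E{\left(-114 \right)}} = \frac{21376}{\frac{24803}{7} + \frac{8 \sqrt{3}}{7}} - \frac{19523}{\frac{1}{-114} \left(-1 + \left(-114\right)^{2} \left(-192 - 114\right)\right)} = \frac{21376}{\frac{24803}{7} + \frac{8 \sqrt{3}}{7}} - \frac{19523}{\left(- \frac{1}{114}\right) \left(-1 + 12996 \left(-306\right)\right)} = \frac{21376}{\frac{24803}{7} + \frac{8 \sqrt{3}}{7}} - \frac{19523}{\left(- \frac{1}{114}\right) \left(-1 - 3976776\right)} = \frac{21376}{\frac{24803}{7} + \frac{8 \sqrt{3}}{7}} - \frac{19523}{\left(- \frac{1}{114}\right) \left(-3976777\right)} = \frac{21376}{\frac{24803}{7} + \frac{8 \sqrt{3}}{7}} - \frac{19523}{\frac{3976777}{114}} = \frac{21376}{\frac{24803}{7} + \frac{8 \sqrt{3}}{7}} - \frac{317946}{568111} = - \frac{317946}{568111} + \frac{21376}{\frac{24803}{7} + \frac{8 \sqrt{3}}{7}}$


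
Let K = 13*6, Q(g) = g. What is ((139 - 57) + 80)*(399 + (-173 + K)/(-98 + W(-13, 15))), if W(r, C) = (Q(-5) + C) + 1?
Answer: 1879632/29 ≈ 64815.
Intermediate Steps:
W(r, C) = -4 + C (W(r, C) = (-5 + C) + 1 = -4 + C)
K = 78
((139 - 57) + 80)*(399 + (-173 + K)/(-98 + W(-13, 15))) = ((139 - 57) + 80)*(399 + (-173 + 78)/(-98 + (-4 + 15))) = (82 + 80)*(399 - 95/(-98 + 11)) = 162*(399 - 95/(-87)) = 162*(399 - 95*(-1/87)) = 162*(399 + 95/87) = 162*(34808/87) = 1879632/29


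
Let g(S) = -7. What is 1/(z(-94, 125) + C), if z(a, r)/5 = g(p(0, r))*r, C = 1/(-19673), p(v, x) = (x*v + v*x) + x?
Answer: -19673/86069376 ≈ -0.00022857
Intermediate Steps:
p(v, x) = x + 2*v*x (p(v, x) = (v*x + v*x) + x = 2*v*x + x = x + 2*v*x)
C = -1/19673 ≈ -5.0831e-5
z(a, r) = -35*r (z(a, r) = 5*(-7*r) = -35*r)
1/(z(-94, 125) + C) = 1/(-35*125 - 1/19673) = 1/(-4375 - 1/19673) = 1/(-86069376/19673) = -19673/86069376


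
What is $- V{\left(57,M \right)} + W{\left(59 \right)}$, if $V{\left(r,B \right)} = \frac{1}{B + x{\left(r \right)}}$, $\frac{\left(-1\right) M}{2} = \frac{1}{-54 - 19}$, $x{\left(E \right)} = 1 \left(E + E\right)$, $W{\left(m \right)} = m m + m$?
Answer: $\frac{29466887}{8324} \approx 3540.0$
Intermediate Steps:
$W{\left(m \right)} = m + m^{2}$ ($W{\left(m \right)} = m^{2} + m = m + m^{2}$)
$x{\left(E \right)} = 2 E$ ($x{\left(E \right)} = 1 \cdot 2 E = 2 E$)
$M = \frac{2}{73}$ ($M = - \frac{2}{-54 - 19} = - \frac{2}{-73} = \left(-2\right) \left(- \frac{1}{73}\right) = \frac{2}{73} \approx 0.027397$)
$V{\left(r,B \right)} = \frac{1}{B + 2 r}$
$- V{\left(57,M \right)} + W{\left(59 \right)} = - \frac{1}{\frac{2}{73} + 2 \cdot 57} + 59 \left(1 + 59\right) = - \frac{1}{\frac{2}{73} + 114} + 59 \cdot 60 = - \frac{1}{\frac{8324}{73}} + 3540 = \left(-1\right) \frac{73}{8324} + 3540 = - \frac{73}{8324} + 3540 = \frac{29466887}{8324}$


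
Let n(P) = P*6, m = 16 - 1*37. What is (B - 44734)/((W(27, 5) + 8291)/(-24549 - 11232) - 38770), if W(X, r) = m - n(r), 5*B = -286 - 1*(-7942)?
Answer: 3864598467/3468094025 ≈ 1.1143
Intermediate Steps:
m = -21 (m = 16 - 37 = -21)
B = 7656/5 (B = (-286 - 1*(-7942))/5 = (-286 + 7942)/5 = (⅕)*7656 = 7656/5 ≈ 1531.2)
n(P) = 6*P
W(X, r) = -21 - 6*r
(B - 44734)/((W(27, 5) + 8291)/(-24549 - 11232) - 38770) = (7656/5 - 44734)/(((-21 - 6*5) + 8291)/(-24549 - 11232) - 38770) = -216014/(5*(((-21 - 30) + 8291)/(-35781) - 38770)) = -216014/(5*((-51 + 8291)*(-1/35781) - 38770)) = -216014/(5*(8240*(-1/35781) - 38770)) = -216014/(5*(-8240/35781 - 38770)) = -216014/(5*(-1387237610/35781)) = -216014/5*(-35781/1387237610) = 3864598467/3468094025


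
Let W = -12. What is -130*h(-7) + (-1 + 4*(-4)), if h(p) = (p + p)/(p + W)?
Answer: -2143/19 ≈ -112.79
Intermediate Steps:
h(p) = 2*p/(-12 + p) (h(p) = (p + p)/(p - 12) = (2*p)/(-12 + p) = 2*p/(-12 + p))
-130*h(-7) + (-1 + 4*(-4)) = -260*(-7)/(-12 - 7) + (-1 + 4*(-4)) = -260*(-7)/(-19) + (-1 - 16) = -260*(-7)*(-1)/19 - 17 = -130*14/19 - 17 = -1820/19 - 17 = -2143/19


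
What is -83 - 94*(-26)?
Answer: 2361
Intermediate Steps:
-83 - 94*(-26) = -83 + 2444 = 2361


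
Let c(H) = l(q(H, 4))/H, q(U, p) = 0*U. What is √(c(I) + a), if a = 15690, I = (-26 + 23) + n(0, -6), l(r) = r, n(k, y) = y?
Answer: √15690 ≈ 125.26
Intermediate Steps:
q(U, p) = 0
I = -9 (I = (-26 + 23) - 6 = -3 - 6 = -9)
c(H) = 0 (c(H) = 0/H = 0)
√(c(I) + a) = √(0 + 15690) = √15690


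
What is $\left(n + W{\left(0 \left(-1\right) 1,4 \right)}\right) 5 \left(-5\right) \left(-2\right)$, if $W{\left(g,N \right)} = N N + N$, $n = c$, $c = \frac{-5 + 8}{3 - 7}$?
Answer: $\frac{1925}{2} \approx 962.5$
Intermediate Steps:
$c = - \frac{3}{4}$ ($c = \frac{3}{-4} = 3 \left(- \frac{1}{4}\right) = - \frac{3}{4} \approx -0.75$)
$n = - \frac{3}{4} \approx -0.75$
$W{\left(g,N \right)} = N + N^{2}$ ($W{\left(g,N \right)} = N^{2} + N = N + N^{2}$)
$\left(n + W{\left(0 \left(-1\right) 1,4 \right)}\right) 5 \left(-5\right) \left(-2\right) = \left(- \frac{3}{4} + 4 \left(1 + 4\right)\right) 5 \left(-5\right) \left(-2\right) = \left(- \frac{3}{4} + 4 \cdot 5\right) \left(\left(-25\right) \left(-2\right)\right) = \left(- \frac{3}{4} + 20\right) 50 = \frac{77}{4} \cdot 50 = \frac{1925}{2}$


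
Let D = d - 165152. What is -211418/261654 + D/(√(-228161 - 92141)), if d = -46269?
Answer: -105709/130827 + 211421*I*√320302/320302 ≈ -0.80801 + 373.57*I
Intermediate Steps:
D = -211421 (D = -46269 - 165152 = -211421)
-211418/261654 + D/(√(-228161 - 92141)) = -211418/261654 - 211421/√(-228161 - 92141) = -211418*1/261654 - 211421*(-I*√320302/320302) = -105709/130827 - 211421*(-I*√320302/320302) = -105709/130827 - (-211421)*I*√320302/320302 = -105709/130827 + 211421*I*√320302/320302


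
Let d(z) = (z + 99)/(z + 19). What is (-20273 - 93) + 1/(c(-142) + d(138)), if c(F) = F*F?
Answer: -64478450353/3165985 ≈ -20366.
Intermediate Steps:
c(F) = F²
d(z) = (99 + z)/(19 + z)
(-20273 - 93) + 1/(c(-142) + d(138)) = (-20273 - 93) + 1/((-142)² + (99 + 138)/(19 + 138)) = -20366 + 1/(20164 + 237/157) = -20366 + 1/(3165985/157) = -20366 + 157/3165985 = -64478450353/3165985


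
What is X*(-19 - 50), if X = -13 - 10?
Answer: 1587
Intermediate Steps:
X = -23
X*(-19 - 50) = -23*(-19 - 50) = -23*(-69) = 1587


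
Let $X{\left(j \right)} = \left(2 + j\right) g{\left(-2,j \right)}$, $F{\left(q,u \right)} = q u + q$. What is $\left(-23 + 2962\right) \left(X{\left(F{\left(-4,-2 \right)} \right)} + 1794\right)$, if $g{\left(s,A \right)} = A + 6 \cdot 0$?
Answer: $5343102$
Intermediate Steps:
$F{\left(q,u \right)} = q + q u$
$g{\left(s,A \right)} = A$ ($g{\left(s,A \right)} = A + 0 = A$)
$X{\left(j \right)} = j \left(2 + j\right)$ ($X{\left(j \right)} = \left(2 + j\right) j = j \left(2 + j\right)$)
$\left(-23 + 2962\right) \left(X{\left(F{\left(-4,-2 \right)} \right)} + 1794\right) = \left(-23 + 2962\right) \left(- 4 \left(1 - 2\right) \left(2 - 4 \left(1 - 2\right)\right) + 1794\right) = 2939 \left(\left(-4\right) \left(-1\right) \left(2 - -4\right) + 1794\right) = 2939 \left(4 \left(2 + 4\right) + 1794\right) = 2939 \left(4 \cdot 6 + 1794\right) = 2939 \left(24 + 1794\right) = 2939 \cdot 1818 = 5343102$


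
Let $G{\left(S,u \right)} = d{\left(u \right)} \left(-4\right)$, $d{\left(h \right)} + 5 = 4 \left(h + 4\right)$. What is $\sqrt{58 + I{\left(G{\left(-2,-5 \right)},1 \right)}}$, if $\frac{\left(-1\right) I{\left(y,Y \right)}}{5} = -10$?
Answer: $6 \sqrt{3} \approx 10.392$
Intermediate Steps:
$d{\left(h \right)} = 11 + 4 h$ ($d{\left(h \right)} = -5 + 4 \left(h + 4\right) = -5 + 4 \left(4 + h\right) = -5 + \left(16 + 4 h\right) = 11 + 4 h$)
$G{\left(S,u \right)} = -44 - 16 u$ ($G{\left(S,u \right)} = \left(11 + 4 u\right) \left(-4\right) = -44 - 16 u$)
$I{\left(y,Y \right)} = 50$ ($I{\left(y,Y \right)} = \left(-5\right) \left(-10\right) = 50$)
$\sqrt{58 + I{\left(G{\left(-2,-5 \right)},1 \right)}} = \sqrt{58 + 50} = \sqrt{108} = 6 \sqrt{3}$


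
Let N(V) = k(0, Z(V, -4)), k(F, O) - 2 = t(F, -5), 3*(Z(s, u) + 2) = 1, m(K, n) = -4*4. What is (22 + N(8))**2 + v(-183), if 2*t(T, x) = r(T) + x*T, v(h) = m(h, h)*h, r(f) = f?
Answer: 3504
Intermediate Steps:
m(K, n) = -16
Z(s, u) = -5/3 (Z(s, u) = -2 + (1/3)*1 = -2 + 1/3 = -5/3)
v(h) = -16*h
t(T, x) = T/2 + T*x/2 (t(T, x) = (T + x*T)/2 = (T + T*x)/2 = T/2 + T*x/2)
k(F, O) = 2 - 2*F (k(F, O) = 2 + F*(1 - 5)/2 = 2 + (1/2)*F*(-4) = 2 - 2*F)
N(V) = 2 (N(V) = 2 - 2*0 = 2 + 0 = 2)
(22 + N(8))**2 + v(-183) = (22 + 2)**2 - 16*(-183) = 24**2 + 2928 = 576 + 2928 = 3504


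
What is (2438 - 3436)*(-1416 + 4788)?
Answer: -3365256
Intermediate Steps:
(2438 - 3436)*(-1416 + 4788) = -998*3372 = -3365256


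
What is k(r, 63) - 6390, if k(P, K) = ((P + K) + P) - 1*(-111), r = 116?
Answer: -5984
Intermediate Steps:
k(P, K) = 111 + K + 2*P (k(P, K) = ((K + P) + P) + 111 = (K + 2*P) + 111 = 111 + K + 2*P)
k(r, 63) - 6390 = (111 + 63 + 2*116) - 6390 = (111 + 63 + 232) - 6390 = 406 - 6390 = -5984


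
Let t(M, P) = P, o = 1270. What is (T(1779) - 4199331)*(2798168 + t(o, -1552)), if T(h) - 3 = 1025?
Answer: -11741041342648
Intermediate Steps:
T(h) = 1028 (T(h) = 3 + 1025 = 1028)
(T(1779) - 4199331)*(2798168 + t(o, -1552)) = (1028 - 4199331)*(2798168 - 1552) = -4198303*2796616 = -11741041342648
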